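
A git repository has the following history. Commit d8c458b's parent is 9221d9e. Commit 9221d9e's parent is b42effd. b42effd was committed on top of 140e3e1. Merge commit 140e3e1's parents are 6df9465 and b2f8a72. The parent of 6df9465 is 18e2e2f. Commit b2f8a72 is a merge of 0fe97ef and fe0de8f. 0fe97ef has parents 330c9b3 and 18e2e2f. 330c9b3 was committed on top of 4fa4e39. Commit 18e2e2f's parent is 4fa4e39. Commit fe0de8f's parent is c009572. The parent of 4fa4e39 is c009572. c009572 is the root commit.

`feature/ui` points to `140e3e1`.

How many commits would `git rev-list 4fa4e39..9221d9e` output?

Reachable from 9221d9e: {0fe97ef, 140e3e1, 18e2e2f, 330c9b3, 4fa4e39, 6df9465, 9221d9e, b2f8a72, b42effd, c009572, fe0de8f}.
Reachable from 4fa4e39: {4fa4e39, c009572}.
In 9221d9e's history but not 4fa4e39's: {0fe97ef, 140e3e1, 18e2e2f, 330c9b3, 6df9465, 9221d9e, b2f8a72, b42effd, fe0de8f} — 9 commits.

9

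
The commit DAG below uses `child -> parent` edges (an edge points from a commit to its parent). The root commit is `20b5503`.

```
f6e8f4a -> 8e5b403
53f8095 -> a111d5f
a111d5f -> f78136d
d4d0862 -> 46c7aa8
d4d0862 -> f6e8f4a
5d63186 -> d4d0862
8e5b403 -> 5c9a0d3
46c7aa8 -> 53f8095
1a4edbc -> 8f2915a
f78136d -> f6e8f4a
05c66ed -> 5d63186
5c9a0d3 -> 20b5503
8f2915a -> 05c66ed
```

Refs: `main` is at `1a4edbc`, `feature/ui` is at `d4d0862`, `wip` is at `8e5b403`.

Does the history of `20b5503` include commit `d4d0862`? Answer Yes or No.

Ancestors of 20b5503: {20b5503}.
d4d0862 is not in that set, so it is not an ancestor of 20b5503.

No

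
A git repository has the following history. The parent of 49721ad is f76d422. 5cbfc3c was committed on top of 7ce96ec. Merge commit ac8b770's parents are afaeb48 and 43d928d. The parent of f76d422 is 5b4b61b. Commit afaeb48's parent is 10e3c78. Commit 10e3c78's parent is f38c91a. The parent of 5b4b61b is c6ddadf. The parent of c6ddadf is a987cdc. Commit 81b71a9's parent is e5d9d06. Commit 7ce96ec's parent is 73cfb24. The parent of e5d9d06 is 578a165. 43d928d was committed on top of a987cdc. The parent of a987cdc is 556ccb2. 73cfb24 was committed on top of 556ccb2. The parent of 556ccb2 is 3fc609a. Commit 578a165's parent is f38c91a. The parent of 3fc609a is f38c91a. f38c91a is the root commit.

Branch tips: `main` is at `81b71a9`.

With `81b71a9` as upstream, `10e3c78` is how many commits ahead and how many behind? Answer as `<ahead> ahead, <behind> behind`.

1 ahead, 3 behind

Reachable from 10e3c78: {10e3c78, f38c91a}.
Reachable from 81b71a9: {578a165, 81b71a9, e5d9d06, f38c91a}.
Only in 10e3c78's history (ahead): {10e3c78} — 1.
Only in 81b71a9's history (behind): {578a165, 81b71a9, e5d9d06} — 3.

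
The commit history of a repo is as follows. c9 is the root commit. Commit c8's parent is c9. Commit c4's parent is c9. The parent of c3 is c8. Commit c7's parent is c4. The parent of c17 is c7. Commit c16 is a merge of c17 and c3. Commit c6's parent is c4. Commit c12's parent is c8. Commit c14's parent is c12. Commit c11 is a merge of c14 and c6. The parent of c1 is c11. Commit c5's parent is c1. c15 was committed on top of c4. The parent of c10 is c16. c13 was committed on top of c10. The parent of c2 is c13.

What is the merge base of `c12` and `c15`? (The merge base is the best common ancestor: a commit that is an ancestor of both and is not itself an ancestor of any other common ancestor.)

Ancestors of c12: {c12, c8, c9}.
Ancestors of c15: {c15, c4, c9}.
Common ancestors: {c9}.
The only common ancestor is c9, so it is the merge base.

c9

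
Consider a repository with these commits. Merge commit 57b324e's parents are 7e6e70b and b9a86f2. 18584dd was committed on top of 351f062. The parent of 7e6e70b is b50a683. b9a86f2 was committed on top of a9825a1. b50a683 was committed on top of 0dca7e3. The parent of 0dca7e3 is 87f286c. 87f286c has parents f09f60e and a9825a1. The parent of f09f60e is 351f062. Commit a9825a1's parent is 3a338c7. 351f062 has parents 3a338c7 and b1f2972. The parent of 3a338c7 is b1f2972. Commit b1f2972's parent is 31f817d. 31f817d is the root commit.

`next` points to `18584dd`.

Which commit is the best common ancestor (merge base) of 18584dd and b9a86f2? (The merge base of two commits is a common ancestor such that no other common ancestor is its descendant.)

3a338c7

Ancestors of 18584dd: {18584dd, 31f817d, 351f062, 3a338c7, b1f2972}.
Ancestors of b9a86f2: {31f817d, 3a338c7, a9825a1, b1f2972, b9a86f2}.
Common ancestors: {31f817d, 3a338c7, b1f2972}.
Among these, 3a338c7 is not an ancestor of any other common ancestor — it is the merge base.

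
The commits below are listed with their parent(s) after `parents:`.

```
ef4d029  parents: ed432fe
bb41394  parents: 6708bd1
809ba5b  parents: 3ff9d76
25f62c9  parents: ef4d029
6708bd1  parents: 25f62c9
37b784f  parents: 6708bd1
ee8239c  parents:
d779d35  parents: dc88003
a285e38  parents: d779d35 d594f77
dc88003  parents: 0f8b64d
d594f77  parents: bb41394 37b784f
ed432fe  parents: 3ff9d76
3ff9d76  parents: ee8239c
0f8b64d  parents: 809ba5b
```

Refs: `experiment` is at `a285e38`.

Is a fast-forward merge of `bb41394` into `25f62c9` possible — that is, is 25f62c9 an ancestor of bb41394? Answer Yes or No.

A fast-forward from 25f62c9 to bb41394 is possible iff 25f62c9 is an ancestor of bb41394.
Ancestors of bb41394: {25f62c9, 3ff9d76, 6708bd1, bb41394, ed432fe, ee8239c, ef4d029}.
25f62c9 is among them, so fast-forward is possible.

Yes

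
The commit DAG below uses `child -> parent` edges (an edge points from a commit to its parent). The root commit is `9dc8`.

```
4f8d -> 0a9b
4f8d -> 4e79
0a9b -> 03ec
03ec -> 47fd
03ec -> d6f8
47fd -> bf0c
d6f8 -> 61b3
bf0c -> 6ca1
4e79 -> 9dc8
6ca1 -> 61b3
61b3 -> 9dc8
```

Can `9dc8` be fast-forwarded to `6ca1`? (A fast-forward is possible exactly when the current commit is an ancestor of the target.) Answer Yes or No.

A fast-forward from 9dc8 to 6ca1 is possible iff 9dc8 is an ancestor of 6ca1.
Ancestors of 6ca1: {61b3, 6ca1, 9dc8}.
9dc8 is among them, so fast-forward is possible.

Yes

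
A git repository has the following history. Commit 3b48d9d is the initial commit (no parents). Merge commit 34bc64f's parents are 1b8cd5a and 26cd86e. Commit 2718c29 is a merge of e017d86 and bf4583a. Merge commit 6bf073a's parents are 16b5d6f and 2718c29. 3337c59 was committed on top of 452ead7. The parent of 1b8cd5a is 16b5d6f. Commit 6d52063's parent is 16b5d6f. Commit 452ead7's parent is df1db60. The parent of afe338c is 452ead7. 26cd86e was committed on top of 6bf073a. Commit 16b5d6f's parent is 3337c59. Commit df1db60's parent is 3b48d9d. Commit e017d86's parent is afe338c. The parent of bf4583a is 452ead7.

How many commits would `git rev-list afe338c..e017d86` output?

1

Reachable from e017d86: {3b48d9d, 452ead7, afe338c, df1db60, e017d86}.
Reachable from afe338c: {3b48d9d, 452ead7, afe338c, df1db60}.
In e017d86's history but not afe338c's: {e017d86} — 1 commit.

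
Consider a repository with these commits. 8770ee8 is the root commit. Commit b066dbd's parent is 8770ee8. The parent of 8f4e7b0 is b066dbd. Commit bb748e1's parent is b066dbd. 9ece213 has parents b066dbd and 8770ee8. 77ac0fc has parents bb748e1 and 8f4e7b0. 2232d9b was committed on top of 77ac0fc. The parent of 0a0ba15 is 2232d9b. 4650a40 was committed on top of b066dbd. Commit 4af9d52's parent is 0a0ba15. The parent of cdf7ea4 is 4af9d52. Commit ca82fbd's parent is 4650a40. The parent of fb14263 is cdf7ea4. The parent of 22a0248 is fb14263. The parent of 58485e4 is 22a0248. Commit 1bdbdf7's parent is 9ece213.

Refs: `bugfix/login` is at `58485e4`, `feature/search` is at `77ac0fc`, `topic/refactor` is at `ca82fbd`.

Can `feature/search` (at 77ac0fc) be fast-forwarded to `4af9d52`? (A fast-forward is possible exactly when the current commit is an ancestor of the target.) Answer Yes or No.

A fast-forward from 77ac0fc to 4af9d52 is possible iff 77ac0fc is an ancestor of 4af9d52.
Ancestors of 4af9d52: {0a0ba15, 2232d9b, 4af9d52, 77ac0fc, 8770ee8, 8f4e7b0, b066dbd, bb748e1}.
77ac0fc is among them, so fast-forward is possible.

Yes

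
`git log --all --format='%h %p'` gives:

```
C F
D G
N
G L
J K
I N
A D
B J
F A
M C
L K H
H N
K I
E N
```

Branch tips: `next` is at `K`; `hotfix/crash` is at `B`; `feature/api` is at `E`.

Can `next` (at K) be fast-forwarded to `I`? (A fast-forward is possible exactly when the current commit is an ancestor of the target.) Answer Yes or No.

A fast-forward from K to I is possible iff K is an ancestor of I.
Ancestors of I: {I, N}.
K is not among them, so fast-forward is not possible.

No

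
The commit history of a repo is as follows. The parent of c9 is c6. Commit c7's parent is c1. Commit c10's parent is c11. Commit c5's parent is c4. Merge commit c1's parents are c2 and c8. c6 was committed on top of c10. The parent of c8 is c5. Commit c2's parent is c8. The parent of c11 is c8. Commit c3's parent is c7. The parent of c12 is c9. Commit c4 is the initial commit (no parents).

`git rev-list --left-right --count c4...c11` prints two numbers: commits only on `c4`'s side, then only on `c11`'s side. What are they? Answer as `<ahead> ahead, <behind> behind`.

0 ahead, 3 behind

Reachable from c4: {c4}.
Reachable from c11: {c11, c4, c5, c8}.
Only in c4's history (ahead): {} — 0.
Only in c11's history (behind): {c11, c5, c8} — 3.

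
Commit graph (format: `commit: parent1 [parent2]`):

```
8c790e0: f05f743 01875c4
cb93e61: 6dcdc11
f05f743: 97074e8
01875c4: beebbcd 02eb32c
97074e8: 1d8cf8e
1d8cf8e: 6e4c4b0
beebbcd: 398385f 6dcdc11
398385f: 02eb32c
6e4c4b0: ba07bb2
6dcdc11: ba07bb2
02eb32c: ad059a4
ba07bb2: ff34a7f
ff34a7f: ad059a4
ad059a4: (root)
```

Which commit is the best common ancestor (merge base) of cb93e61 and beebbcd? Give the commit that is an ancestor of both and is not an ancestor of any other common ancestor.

Ancestors of cb93e61: {6dcdc11, ad059a4, ba07bb2, cb93e61, ff34a7f}.
Ancestors of beebbcd: {02eb32c, 398385f, 6dcdc11, ad059a4, ba07bb2, beebbcd, ff34a7f}.
Common ancestors: {6dcdc11, ad059a4, ba07bb2, ff34a7f}.
Among these, 6dcdc11 is not an ancestor of any other common ancestor — it is the merge base.

6dcdc11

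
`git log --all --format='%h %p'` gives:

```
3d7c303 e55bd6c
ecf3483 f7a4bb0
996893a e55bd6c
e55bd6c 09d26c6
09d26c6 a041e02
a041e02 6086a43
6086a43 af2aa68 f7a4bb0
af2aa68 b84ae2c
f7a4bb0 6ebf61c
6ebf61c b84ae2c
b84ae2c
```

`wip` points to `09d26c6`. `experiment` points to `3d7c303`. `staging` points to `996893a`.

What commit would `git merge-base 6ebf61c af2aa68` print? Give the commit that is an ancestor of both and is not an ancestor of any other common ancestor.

b84ae2c

Ancestors of 6ebf61c: {6ebf61c, b84ae2c}.
Ancestors of af2aa68: {af2aa68, b84ae2c}.
Common ancestors: {b84ae2c}.
The only common ancestor is b84ae2c, so it is the merge base.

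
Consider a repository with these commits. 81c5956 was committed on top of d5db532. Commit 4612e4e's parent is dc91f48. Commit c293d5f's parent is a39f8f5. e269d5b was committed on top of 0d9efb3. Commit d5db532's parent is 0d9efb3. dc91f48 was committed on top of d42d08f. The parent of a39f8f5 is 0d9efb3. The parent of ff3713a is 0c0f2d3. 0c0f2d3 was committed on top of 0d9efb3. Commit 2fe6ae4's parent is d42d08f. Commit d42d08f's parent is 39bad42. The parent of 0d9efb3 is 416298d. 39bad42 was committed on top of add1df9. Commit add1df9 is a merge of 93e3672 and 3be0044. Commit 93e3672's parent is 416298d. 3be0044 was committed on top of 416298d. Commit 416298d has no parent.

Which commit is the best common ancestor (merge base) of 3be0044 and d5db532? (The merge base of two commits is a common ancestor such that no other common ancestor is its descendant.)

Ancestors of 3be0044: {3be0044, 416298d}.
Ancestors of d5db532: {0d9efb3, 416298d, d5db532}.
Common ancestors: {416298d}.
The only common ancestor is 416298d, so it is the merge base.

416298d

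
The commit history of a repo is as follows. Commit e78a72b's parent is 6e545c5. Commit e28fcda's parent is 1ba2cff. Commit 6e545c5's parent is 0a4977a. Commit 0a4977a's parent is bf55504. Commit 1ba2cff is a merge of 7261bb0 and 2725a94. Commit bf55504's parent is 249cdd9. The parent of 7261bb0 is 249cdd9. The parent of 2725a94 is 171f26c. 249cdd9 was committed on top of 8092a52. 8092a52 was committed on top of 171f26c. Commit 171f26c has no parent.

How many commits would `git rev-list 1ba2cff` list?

6

Walking parent pointers from 1ba2cff: reachable set = {171f26c, 1ba2cff, 249cdd9, 2725a94, 7261bb0, 8092a52}.
That is 6 commits.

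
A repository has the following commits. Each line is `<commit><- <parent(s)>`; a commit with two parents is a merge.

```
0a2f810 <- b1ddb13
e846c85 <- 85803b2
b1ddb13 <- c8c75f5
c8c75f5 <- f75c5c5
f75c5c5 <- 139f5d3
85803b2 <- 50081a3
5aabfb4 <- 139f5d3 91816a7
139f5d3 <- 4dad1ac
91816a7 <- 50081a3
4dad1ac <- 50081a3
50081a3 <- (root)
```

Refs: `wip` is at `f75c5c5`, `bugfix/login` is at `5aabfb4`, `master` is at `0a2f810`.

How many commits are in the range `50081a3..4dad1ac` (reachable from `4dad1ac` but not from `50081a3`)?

Reachable from 4dad1ac: {4dad1ac, 50081a3}.
Reachable from 50081a3: {50081a3}.
In 4dad1ac's history but not 50081a3's: {4dad1ac} — 1 commit.

1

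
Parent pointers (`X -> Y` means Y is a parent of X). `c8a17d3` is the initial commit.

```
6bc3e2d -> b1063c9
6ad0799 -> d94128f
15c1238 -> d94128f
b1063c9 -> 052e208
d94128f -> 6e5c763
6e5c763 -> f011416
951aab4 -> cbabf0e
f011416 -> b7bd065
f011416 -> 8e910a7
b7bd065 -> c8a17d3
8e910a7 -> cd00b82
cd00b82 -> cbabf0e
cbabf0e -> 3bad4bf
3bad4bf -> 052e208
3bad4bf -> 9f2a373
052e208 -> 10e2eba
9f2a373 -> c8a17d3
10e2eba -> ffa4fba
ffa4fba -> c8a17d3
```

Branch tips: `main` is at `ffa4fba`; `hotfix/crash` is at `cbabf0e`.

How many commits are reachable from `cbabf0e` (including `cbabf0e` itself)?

7

Walking parent pointers from cbabf0e: reachable set = {052e208, 10e2eba, 3bad4bf, 9f2a373, c8a17d3, cbabf0e, ffa4fba}.
That is 7 commits.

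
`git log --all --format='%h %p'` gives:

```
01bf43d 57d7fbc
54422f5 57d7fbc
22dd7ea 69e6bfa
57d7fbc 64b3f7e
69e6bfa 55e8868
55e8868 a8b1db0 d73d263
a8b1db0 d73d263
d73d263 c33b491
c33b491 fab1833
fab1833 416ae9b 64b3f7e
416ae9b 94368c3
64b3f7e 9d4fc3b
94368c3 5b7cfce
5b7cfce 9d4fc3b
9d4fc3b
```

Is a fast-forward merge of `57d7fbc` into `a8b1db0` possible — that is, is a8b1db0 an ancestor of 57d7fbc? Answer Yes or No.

A fast-forward from a8b1db0 to 57d7fbc is possible iff a8b1db0 is an ancestor of 57d7fbc.
Ancestors of 57d7fbc: {57d7fbc, 64b3f7e, 9d4fc3b}.
a8b1db0 is not among them, so fast-forward is not possible.

No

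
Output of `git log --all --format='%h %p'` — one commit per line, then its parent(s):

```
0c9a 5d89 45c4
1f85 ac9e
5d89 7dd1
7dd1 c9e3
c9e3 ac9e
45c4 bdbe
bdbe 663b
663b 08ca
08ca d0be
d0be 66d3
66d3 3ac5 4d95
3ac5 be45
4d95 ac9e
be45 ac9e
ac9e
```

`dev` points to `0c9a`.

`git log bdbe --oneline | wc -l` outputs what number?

Walking parent pointers from bdbe: reachable set = {08ca, 3ac5, 4d95, 663b, 66d3, ac9e, bdbe, be45, d0be}.
That is 9 commits.

9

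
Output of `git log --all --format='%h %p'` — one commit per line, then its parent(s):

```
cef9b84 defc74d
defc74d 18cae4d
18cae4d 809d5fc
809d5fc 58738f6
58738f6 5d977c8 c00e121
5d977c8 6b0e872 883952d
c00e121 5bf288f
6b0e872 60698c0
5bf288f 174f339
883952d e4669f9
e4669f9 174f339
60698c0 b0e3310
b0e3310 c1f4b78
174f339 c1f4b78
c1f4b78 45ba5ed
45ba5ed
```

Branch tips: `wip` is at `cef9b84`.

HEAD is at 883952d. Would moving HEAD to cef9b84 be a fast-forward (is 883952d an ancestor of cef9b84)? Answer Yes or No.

Yes

A fast-forward from 883952d to cef9b84 is possible iff 883952d is an ancestor of cef9b84.
Ancestors of cef9b84: {174f339, 18cae4d, 45ba5ed, 58738f6, 5bf288f, 5d977c8, 60698c0, 6b0e872, 809d5fc, 883952d, b0e3310, c00e121, c1f4b78, cef9b84, defc74d, e4669f9}.
883952d is among them, so fast-forward is possible.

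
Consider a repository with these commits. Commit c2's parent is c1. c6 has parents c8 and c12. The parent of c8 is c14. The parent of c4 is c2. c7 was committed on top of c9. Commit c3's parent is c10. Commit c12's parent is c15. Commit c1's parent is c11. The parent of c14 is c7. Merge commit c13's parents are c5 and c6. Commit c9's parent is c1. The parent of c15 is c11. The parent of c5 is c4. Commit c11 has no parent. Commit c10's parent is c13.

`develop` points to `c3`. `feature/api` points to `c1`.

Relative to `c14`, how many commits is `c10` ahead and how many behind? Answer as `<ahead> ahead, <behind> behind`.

Reachable from c10: {c1, c10, c11, c12, c13, c14, c15, c2, c4, c5, c6, c7, c8, c9}.
Reachable from c14: {c1, c11, c14, c7, c9}.
Only in c10's history (ahead): {c10, c12, c13, c15, c2, c4, c5, c6, c8} — 9.
Only in c14's history (behind): {} — 0.

9 ahead, 0 behind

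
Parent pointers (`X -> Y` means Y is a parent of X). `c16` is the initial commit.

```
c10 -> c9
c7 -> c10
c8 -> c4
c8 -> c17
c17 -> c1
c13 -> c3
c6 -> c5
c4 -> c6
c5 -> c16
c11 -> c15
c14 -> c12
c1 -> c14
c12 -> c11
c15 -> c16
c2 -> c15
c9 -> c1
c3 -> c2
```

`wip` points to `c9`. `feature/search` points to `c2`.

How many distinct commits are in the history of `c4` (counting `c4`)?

Walking parent pointers from c4: reachable set = {c16, c4, c5, c6}.
That is 4 commits.

4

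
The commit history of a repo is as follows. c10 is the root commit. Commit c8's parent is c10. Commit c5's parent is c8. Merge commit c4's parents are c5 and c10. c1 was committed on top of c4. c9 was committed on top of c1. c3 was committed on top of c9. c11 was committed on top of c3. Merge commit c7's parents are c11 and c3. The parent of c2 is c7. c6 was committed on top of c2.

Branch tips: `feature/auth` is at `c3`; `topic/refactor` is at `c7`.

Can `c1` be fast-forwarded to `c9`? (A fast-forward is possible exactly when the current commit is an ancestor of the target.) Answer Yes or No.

A fast-forward from c1 to c9 is possible iff c1 is an ancestor of c9.
Ancestors of c9: {c1, c10, c4, c5, c8, c9}.
c1 is among them, so fast-forward is possible.

Yes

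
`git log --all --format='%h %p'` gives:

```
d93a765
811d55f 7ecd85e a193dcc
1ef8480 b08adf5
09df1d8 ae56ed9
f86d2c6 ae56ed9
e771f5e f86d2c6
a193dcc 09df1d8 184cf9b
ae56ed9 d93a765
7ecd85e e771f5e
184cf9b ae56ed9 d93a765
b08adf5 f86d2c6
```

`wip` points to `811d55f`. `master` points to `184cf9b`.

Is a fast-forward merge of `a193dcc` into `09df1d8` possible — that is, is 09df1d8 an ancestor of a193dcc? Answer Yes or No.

A fast-forward from 09df1d8 to a193dcc is possible iff 09df1d8 is an ancestor of a193dcc.
Ancestors of a193dcc: {09df1d8, 184cf9b, a193dcc, ae56ed9, d93a765}.
09df1d8 is among them, so fast-forward is possible.

Yes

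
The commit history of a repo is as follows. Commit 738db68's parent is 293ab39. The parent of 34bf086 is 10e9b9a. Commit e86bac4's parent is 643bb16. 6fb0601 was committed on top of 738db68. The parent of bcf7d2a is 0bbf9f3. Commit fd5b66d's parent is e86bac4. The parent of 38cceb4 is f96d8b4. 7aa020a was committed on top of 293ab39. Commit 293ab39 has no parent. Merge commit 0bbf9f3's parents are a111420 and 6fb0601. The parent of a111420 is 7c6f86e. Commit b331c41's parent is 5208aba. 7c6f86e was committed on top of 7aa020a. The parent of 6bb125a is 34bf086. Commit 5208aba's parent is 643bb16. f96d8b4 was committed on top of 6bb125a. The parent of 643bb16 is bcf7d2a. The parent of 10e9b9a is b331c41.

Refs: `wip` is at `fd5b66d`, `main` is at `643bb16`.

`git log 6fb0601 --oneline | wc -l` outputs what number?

Walking parent pointers from 6fb0601: reachable set = {293ab39, 6fb0601, 738db68}.
That is 3 commits.

3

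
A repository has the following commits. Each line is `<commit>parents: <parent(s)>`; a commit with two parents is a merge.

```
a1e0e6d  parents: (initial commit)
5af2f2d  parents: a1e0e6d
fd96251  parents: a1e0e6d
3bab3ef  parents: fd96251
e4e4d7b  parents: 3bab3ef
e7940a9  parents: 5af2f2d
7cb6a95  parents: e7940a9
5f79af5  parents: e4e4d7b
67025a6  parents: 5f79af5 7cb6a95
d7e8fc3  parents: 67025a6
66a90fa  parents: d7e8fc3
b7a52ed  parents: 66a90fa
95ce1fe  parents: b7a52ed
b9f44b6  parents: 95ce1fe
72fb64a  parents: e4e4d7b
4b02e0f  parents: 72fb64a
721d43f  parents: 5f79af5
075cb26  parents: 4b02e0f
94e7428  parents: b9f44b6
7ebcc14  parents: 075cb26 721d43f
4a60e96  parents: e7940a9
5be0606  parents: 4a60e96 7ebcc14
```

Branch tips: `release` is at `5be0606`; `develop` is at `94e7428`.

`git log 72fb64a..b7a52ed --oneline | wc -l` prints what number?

8

Reachable from b7a52ed: {3bab3ef, 5af2f2d, 5f79af5, 66a90fa, 67025a6, 7cb6a95, a1e0e6d, b7a52ed, d7e8fc3, e4e4d7b, e7940a9, fd96251}.
Reachable from 72fb64a: {3bab3ef, 72fb64a, a1e0e6d, e4e4d7b, fd96251}.
In b7a52ed's history but not 72fb64a's: {5af2f2d, 5f79af5, 66a90fa, 67025a6, 7cb6a95, b7a52ed, d7e8fc3, e7940a9} — 8 commits.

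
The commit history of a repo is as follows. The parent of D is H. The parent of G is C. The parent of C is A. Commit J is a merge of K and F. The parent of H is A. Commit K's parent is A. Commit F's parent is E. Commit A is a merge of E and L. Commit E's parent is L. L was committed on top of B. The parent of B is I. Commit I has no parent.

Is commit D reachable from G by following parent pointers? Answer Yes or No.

No

Ancestors of G: {A, B, C, E, G, I, L}.
D is not in that set, so it is not an ancestor of G.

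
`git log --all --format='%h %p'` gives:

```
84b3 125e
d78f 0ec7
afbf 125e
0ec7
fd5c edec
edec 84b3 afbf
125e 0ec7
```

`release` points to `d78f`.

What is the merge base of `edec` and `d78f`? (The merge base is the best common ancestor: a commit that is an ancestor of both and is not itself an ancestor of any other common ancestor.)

Ancestors of edec: {0ec7, 125e, 84b3, afbf, edec}.
Ancestors of d78f: {0ec7, d78f}.
Common ancestors: {0ec7}.
The only common ancestor is 0ec7, so it is the merge base.

0ec7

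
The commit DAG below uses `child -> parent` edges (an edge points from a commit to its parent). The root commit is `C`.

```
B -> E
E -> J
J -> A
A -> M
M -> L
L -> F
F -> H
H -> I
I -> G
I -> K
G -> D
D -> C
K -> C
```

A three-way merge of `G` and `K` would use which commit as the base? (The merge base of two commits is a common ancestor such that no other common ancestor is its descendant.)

Ancestors of G: {C, D, G}.
Ancestors of K: {C, K}.
Common ancestors: {C}.
The only common ancestor is C, so it is the merge base.

C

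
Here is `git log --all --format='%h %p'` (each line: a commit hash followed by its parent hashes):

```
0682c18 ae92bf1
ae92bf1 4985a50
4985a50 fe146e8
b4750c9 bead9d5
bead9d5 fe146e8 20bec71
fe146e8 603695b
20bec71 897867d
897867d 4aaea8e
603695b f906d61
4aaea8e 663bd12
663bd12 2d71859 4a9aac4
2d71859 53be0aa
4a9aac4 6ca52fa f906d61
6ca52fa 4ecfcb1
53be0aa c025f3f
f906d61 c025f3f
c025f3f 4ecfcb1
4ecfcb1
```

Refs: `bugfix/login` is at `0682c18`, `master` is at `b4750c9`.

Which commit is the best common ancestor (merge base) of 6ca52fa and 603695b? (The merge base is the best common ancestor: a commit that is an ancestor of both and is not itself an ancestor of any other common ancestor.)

Ancestors of 6ca52fa: {4ecfcb1, 6ca52fa}.
Ancestors of 603695b: {4ecfcb1, 603695b, c025f3f, f906d61}.
Common ancestors: {4ecfcb1}.
The only common ancestor is 4ecfcb1, so it is the merge base.

4ecfcb1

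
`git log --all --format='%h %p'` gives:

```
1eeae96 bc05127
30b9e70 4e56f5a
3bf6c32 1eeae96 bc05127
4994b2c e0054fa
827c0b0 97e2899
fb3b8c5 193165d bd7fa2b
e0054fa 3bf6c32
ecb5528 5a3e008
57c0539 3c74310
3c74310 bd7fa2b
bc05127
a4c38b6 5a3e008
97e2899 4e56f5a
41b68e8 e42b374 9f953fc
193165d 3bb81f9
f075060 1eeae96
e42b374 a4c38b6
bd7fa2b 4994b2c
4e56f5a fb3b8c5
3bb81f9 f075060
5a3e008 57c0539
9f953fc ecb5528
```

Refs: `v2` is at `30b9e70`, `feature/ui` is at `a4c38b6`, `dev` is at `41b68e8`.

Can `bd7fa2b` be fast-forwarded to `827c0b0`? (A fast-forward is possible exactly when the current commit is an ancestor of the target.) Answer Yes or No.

A fast-forward from bd7fa2b to 827c0b0 is possible iff bd7fa2b is an ancestor of 827c0b0.
Ancestors of 827c0b0: {193165d, 1eeae96, 3bb81f9, 3bf6c32, 4994b2c, 4e56f5a, 827c0b0, 97e2899, bc05127, bd7fa2b, e0054fa, f075060, fb3b8c5}.
bd7fa2b is among them, so fast-forward is possible.

Yes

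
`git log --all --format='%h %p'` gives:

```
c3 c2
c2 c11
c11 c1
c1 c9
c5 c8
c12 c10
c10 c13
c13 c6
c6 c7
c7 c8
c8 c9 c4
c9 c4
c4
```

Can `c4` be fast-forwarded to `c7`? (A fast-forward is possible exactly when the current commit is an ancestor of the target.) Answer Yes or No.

A fast-forward from c4 to c7 is possible iff c4 is an ancestor of c7.
Ancestors of c7: {c4, c7, c8, c9}.
c4 is among them, so fast-forward is possible.

Yes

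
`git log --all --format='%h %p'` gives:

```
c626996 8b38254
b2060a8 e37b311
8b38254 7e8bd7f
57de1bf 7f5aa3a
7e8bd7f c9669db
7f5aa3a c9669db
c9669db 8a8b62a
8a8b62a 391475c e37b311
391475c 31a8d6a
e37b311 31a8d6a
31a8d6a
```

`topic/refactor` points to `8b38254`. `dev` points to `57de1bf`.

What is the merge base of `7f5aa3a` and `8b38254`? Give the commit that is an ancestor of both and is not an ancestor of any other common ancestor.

Ancestors of 7f5aa3a: {31a8d6a, 391475c, 7f5aa3a, 8a8b62a, c9669db, e37b311}.
Ancestors of 8b38254: {31a8d6a, 391475c, 7e8bd7f, 8a8b62a, 8b38254, c9669db, e37b311}.
Common ancestors: {31a8d6a, 391475c, 8a8b62a, c9669db, e37b311}.
Among these, c9669db is not an ancestor of any other common ancestor — it is the merge base.

c9669db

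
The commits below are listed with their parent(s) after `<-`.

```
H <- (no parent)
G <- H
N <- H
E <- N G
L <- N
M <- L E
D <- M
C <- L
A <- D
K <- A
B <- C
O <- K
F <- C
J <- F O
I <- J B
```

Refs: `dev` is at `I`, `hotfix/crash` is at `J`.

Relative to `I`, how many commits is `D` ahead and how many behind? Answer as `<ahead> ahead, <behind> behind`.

Reachable from D: {D, E, G, H, L, M, N}.
Reachable from I: {A, B, C, D, E, F, G, H, I, J, K, L, M, N, O}.
Only in D's history (ahead): {} — 0.
Only in I's history (behind): {A, B, C, F, I, J, K, O} — 8.

0 ahead, 8 behind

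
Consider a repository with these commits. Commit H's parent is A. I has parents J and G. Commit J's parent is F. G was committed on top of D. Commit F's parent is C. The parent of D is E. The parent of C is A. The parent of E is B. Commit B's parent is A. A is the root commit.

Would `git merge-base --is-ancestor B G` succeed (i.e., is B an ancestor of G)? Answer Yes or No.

Ancestors of G (commits reachable by following parents): {A, B, D, E, G}.
B is in that set, so it is an ancestor of G.

Yes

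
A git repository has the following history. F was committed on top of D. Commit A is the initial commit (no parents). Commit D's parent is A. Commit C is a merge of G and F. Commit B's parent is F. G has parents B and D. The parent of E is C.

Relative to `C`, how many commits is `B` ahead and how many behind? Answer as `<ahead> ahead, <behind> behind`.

0 ahead, 2 behind

Reachable from B: {A, B, D, F}.
Reachable from C: {A, B, C, D, F, G}.
Only in B's history (ahead): {} — 0.
Only in C's history (behind): {C, G} — 2.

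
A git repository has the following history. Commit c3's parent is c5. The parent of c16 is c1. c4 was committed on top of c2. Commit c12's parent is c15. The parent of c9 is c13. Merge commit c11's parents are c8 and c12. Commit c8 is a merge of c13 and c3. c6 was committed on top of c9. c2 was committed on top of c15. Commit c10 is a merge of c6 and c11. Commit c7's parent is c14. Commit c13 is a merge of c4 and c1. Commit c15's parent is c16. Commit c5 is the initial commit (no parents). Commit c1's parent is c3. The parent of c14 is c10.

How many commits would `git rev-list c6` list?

Walking parent pointers from c6: reachable set = {c1, c13, c15, c16, c2, c3, c4, c5, c6, c9}.
That is 10 commits.

10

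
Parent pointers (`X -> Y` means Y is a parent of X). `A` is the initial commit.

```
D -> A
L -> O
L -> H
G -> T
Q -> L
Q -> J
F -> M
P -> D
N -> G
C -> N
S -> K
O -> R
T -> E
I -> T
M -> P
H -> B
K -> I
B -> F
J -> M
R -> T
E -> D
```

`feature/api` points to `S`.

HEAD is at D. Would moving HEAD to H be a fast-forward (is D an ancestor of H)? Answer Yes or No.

A fast-forward from D to H is possible iff D is an ancestor of H.
Ancestors of H: {A, B, D, F, H, M, P}.
D is among them, so fast-forward is possible.

Yes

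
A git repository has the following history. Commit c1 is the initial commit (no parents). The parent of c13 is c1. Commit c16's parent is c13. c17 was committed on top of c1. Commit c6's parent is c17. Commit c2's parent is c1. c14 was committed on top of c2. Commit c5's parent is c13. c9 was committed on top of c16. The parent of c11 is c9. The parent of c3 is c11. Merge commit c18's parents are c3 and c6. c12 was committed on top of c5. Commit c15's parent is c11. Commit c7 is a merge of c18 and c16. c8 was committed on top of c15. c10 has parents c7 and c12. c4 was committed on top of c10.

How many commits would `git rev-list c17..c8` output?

6

Reachable from c8: {c1, c11, c13, c15, c16, c8, c9}.
Reachable from c17: {c1, c17}.
In c8's history but not c17's: {c11, c13, c15, c16, c8, c9} — 6 commits.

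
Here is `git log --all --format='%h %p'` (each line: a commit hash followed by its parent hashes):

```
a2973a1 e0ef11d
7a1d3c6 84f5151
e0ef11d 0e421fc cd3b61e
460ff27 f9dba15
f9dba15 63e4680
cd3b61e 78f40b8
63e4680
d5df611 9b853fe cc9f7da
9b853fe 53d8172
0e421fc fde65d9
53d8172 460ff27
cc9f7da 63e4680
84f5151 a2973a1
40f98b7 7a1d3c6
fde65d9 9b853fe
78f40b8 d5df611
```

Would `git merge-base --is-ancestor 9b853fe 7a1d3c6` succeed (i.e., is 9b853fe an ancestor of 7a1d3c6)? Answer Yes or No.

Yes

Ancestors of 7a1d3c6 (commits reachable by following parents): {0e421fc, 460ff27, 53d8172, 63e4680, 78f40b8, 7a1d3c6, 84f5151, 9b853fe, a2973a1, cc9f7da, cd3b61e, d5df611, e0ef11d, f9dba15, fde65d9}.
9b853fe is in that set, so it is an ancestor of 7a1d3c6.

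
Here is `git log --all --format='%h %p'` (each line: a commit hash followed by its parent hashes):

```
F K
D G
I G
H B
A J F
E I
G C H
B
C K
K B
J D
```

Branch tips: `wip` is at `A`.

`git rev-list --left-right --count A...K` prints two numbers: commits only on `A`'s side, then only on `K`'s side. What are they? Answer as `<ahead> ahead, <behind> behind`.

7 ahead, 0 behind

Reachable from A: {A, B, C, D, F, G, H, J, K}.
Reachable from K: {B, K}.
Only in A's history (ahead): {A, C, D, F, G, H, J} — 7.
Only in K's history (behind): {} — 0.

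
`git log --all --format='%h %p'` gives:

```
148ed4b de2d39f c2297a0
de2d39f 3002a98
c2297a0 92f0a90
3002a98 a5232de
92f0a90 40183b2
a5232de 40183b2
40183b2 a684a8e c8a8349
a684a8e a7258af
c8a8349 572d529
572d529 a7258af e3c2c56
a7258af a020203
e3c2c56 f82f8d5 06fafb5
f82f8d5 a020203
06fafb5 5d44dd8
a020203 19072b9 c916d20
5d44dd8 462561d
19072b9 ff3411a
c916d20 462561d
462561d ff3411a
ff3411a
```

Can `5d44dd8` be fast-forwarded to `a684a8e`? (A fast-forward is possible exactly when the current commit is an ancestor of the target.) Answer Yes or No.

A fast-forward from 5d44dd8 to a684a8e is possible iff 5d44dd8 is an ancestor of a684a8e.
Ancestors of a684a8e: {19072b9, 462561d, a020203, a684a8e, a7258af, c916d20, ff3411a}.
5d44dd8 is not among them, so fast-forward is not possible.

No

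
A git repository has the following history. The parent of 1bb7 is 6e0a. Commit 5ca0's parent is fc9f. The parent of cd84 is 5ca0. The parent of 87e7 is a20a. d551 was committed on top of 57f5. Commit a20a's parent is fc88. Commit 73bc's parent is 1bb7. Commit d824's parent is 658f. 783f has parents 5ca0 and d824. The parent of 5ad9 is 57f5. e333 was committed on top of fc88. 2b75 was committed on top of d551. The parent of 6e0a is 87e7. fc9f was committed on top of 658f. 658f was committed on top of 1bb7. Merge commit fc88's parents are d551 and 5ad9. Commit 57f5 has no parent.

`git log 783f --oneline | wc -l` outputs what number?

Walking parent pointers from 783f: reachable set = {1bb7, 57f5, 5ad9, 5ca0, 658f, 6e0a, 783f, 87e7, a20a, d551, d824, fc88, fc9f}.
That is 13 commits.

13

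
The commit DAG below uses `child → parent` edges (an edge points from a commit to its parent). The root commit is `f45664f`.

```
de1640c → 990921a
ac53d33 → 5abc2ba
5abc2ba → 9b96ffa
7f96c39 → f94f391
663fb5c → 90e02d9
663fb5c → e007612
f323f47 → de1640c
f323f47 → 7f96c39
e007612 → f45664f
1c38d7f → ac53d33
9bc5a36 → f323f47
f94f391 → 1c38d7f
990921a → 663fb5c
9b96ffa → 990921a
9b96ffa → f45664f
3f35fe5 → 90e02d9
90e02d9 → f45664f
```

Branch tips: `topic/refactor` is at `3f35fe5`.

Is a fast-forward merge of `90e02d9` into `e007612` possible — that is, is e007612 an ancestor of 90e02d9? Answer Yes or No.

No

A fast-forward from e007612 to 90e02d9 is possible iff e007612 is an ancestor of 90e02d9.
Ancestors of 90e02d9: {90e02d9, f45664f}.
e007612 is not among them, so fast-forward is not possible.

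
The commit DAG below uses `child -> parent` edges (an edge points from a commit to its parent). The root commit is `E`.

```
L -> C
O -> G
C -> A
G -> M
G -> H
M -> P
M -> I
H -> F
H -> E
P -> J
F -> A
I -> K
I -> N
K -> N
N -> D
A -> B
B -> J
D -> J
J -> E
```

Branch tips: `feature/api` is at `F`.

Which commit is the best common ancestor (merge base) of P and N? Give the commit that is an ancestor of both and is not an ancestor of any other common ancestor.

J

Ancestors of P: {E, J, P}.
Ancestors of N: {D, E, J, N}.
Common ancestors: {E, J}.
Among these, J is not an ancestor of any other common ancestor — it is the merge base.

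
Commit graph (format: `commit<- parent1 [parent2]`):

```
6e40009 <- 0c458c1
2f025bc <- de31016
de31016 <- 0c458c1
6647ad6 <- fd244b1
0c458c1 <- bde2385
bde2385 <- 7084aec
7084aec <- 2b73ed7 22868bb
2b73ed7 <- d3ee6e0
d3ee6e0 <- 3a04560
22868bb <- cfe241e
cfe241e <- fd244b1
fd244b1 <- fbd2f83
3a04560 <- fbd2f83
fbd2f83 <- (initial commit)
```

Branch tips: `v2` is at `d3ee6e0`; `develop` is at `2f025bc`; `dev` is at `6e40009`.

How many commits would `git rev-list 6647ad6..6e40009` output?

Reachable from 6e40009: {0c458c1, 22868bb, 2b73ed7, 3a04560, 6e40009, 7084aec, bde2385, cfe241e, d3ee6e0, fbd2f83, fd244b1}.
Reachable from 6647ad6: {6647ad6, fbd2f83, fd244b1}.
In 6e40009's history but not 6647ad6's: {0c458c1, 22868bb, 2b73ed7, 3a04560, 6e40009, 7084aec, bde2385, cfe241e, d3ee6e0} — 9 commits.

9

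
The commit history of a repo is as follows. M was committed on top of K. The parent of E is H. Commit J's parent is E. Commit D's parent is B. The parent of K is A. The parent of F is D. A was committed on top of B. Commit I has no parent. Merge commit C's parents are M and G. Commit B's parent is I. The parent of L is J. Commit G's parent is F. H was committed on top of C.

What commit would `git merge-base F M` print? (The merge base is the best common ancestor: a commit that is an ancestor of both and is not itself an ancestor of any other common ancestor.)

B

Ancestors of F: {B, D, F, I}.
Ancestors of M: {A, B, I, K, M}.
Common ancestors: {B, I}.
Among these, B is not an ancestor of any other common ancestor — it is the merge base.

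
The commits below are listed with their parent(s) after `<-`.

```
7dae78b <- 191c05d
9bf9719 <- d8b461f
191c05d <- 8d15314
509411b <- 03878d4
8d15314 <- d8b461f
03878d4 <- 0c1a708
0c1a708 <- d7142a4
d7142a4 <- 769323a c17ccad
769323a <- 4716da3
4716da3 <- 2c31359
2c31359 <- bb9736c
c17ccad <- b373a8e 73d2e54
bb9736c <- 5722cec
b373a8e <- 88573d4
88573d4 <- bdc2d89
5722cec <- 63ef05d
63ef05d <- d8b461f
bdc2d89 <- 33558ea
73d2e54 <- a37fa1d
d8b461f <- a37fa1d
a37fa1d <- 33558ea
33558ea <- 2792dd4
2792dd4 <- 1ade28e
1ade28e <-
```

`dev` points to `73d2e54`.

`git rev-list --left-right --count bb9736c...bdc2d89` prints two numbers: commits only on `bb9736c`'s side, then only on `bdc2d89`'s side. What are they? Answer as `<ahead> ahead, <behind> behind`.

Reachable from bb9736c: {1ade28e, 2792dd4, 33558ea, 5722cec, 63ef05d, a37fa1d, bb9736c, d8b461f}.
Reachable from bdc2d89: {1ade28e, 2792dd4, 33558ea, bdc2d89}.
Only in bb9736c's history (ahead): {5722cec, 63ef05d, a37fa1d, bb9736c, d8b461f} — 5.
Only in bdc2d89's history (behind): {bdc2d89} — 1.

5 ahead, 1 behind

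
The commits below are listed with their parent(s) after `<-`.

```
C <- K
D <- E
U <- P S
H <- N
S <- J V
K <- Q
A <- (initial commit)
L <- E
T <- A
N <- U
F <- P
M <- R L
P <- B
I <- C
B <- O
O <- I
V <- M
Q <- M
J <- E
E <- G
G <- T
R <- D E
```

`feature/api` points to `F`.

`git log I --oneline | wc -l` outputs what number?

12

Walking parent pointers from I: reachable set = {A, C, D, E, G, I, K, L, M, Q, R, T}.
That is 12 commits.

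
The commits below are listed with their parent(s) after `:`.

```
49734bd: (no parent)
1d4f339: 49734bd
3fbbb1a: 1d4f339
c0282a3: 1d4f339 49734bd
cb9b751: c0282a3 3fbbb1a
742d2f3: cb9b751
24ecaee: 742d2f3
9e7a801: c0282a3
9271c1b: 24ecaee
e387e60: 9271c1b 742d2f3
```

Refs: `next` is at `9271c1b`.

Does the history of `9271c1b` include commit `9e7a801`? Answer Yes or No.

No

Ancestors of 9271c1b: {1d4f339, 24ecaee, 3fbbb1a, 49734bd, 742d2f3, 9271c1b, c0282a3, cb9b751}.
9e7a801 is not in that set, so it is not an ancestor of 9271c1b.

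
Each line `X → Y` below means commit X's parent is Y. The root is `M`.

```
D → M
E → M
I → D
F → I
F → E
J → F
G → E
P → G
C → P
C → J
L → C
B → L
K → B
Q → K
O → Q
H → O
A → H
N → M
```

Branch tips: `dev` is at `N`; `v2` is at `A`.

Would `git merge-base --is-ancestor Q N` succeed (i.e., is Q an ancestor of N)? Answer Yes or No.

No

Ancestors of N: {M, N}.
Q is not in that set, so it is not an ancestor of N.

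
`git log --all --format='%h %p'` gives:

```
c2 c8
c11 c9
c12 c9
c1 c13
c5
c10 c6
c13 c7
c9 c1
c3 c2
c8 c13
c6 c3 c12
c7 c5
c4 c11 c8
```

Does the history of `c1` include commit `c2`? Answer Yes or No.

Ancestors of c1: {c1, c13, c5, c7}.
c2 is not in that set, so it is not an ancestor of c1.

No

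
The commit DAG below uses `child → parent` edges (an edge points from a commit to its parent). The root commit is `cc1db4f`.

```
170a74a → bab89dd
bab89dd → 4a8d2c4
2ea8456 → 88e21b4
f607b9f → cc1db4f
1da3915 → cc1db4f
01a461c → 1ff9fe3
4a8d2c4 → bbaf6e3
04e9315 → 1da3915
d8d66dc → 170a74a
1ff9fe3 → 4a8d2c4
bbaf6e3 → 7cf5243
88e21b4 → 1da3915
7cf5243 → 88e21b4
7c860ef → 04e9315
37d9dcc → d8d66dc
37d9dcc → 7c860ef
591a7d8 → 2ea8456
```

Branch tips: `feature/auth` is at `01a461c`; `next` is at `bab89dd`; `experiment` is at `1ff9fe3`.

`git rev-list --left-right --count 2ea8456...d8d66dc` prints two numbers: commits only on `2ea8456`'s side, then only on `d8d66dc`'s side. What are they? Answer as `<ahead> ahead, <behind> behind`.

Reachable from 2ea8456: {1da3915, 2ea8456, 88e21b4, cc1db4f}.
Reachable from d8d66dc: {170a74a, 1da3915, 4a8d2c4, 7cf5243, 88e21b4, bab89dd, bbaf6e3, cc1db4f, d8d66dc}.
Only in 2ea8456's history (ahead): {2ea8456} — 1.
Only in d8d66dc's history (behind): {170a74a, 4a8d2c4, 7cf5243, bab89dd, bbaf6e3, d8d66dc} — 6.

1 ahead, 6 behind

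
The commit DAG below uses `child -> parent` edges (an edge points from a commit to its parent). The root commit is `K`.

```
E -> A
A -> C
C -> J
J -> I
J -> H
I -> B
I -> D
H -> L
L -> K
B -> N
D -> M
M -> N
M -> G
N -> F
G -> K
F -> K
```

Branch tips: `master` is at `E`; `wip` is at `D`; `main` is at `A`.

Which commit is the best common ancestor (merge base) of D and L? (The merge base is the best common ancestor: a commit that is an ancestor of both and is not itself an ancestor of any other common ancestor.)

K

Ancestors of D: {D, F, G, K, M, N}.
Ancestors of L: {K, L}.
Common ancestors: {K}.
The only common ancestor is K, so it is the merge base.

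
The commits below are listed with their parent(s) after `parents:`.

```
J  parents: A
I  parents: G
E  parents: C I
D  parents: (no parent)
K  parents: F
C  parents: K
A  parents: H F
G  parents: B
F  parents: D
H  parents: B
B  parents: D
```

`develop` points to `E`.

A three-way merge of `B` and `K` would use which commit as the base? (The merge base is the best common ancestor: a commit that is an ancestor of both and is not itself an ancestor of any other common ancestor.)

D

Ancestors of B: {B, D}.
Ancestors of K: {D, F, K}.
Common ancestors: {D}.
The only common ancestor is D, so it is the merge base.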